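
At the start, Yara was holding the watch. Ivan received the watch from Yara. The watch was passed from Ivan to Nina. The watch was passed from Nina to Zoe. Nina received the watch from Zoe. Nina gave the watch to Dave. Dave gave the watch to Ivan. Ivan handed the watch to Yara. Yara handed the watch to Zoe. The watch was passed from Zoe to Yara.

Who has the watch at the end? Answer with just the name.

Tracking the watch through each event:
Start: Yara has the watch.
After event 1: Ivan has the watch.
After event 2: Nina has the watch.
After event 3: Zoe has the watch.
After event 4: Nina has the watch.
After event 5: Dave has the watch.
After event 6: Ivan has the watch.
After event 7: Yara has the watch.
After event 8: Zoe has the watch.
After event 9: Yara has the watch.

Answer: Yara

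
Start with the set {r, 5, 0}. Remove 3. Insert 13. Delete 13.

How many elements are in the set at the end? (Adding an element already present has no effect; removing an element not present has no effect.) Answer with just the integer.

Tracking the set through each operation:
Start: {0, 5, r}
Event 1 (remove 3): not present, no change. Set: {0, 5, r}
Event 2 (add 13): added. Set: {0, 13, 5, r}
Event 3 (remove 13): removed. Set: {0, 5, r}

Final set: {0, 5, r} (size 3)

Answer: 3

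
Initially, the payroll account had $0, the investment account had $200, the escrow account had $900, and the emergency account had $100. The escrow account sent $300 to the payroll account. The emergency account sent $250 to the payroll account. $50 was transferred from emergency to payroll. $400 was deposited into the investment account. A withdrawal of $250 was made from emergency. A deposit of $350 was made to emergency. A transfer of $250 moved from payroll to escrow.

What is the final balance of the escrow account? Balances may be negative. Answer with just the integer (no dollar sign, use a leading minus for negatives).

Answer: 850

Derivation:
Tracking account balances step by step:
Start: payroll=0, investment=200, escrow=900, emergency=100
Event 1 (transfer 300 escrow -> payroll): escrow: 900 - 300 = 600, payroll: 0 + 300 = 300. Balances: payroll=300, investment=200, escrow=600, emergency=100
Event 2 (transfer 250 emergency -> payroll): emergency: 100 - 250 = -150, payroll: 300 + 250 = 550. Balances: payroll=550, investment=200, escrow=600, emergency=-150
Event 3 (transfer 50 emergency -> payroll): emergency: -150 - 50 = -200, payroll: 550 + 50 = 600. Balances: payroll=600, investment=200, escrow=600, emergency=-200
Event 4 (deposit 400 to investment): investment: 200 + 400 = 600. Balances: payroll=600, investment=600, escrow=600, emergency=-200
Event 5 (withdraw 250 from emergency): emergency: -200 - 250 = -450. Balances: payroll=600, investment=600, escrow=600, emergency=-450
Event 6 (deposit 350 to emergency): emergency: -450 + 350 = -100. Balances: payroll=600, investment=600, escrow=600, emergency=-100
Event 7 (transfer 250 payroll -> escrow): payroll: 600 - 250 = 350, escrow: 600 + 250 = 850. Balances: payroll=350, investment=600, escrow=850, emergency=-100

Final balance of escrow: 850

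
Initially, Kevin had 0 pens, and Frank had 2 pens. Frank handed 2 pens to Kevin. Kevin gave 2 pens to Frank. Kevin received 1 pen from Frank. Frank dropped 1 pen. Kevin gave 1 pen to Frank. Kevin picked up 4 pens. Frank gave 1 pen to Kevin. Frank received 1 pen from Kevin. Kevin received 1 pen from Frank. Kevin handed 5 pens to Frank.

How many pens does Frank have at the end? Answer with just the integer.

Tracking counts step by step:
Start: Kevin=0, Frank=2
Event 1 (Frank -> Kevin, 2): Frank: 2 -> 0, Kevin: 0 -> 2. State: Kevin=2, Frank=0
Event 2 (Kevin -> Frank, 2): Kevin: 2 -> 0, Frank: 0 -> 2. State: Kevin=0, Frank=2
Event 3 (Frank -> Kevin, 1): Frank: 2 -> 1, Kevin: 0 -> 1. State: Kevin=1, Frank=1
Event 4 (Frank -1): Frank: 1 -> 0. State: Kevin=1, Frank=0
Event 5 (Kevin -> Frank, 1): Kevin: 1 -> 0, Frank: 0 -> 1. State: Kevin=0, Frank=1
Event 6 (Kevin +4): Kevin: 0 -> 4. State: Kevin=4, Frank=1
Event 7 (Frank -> Kevin, 1): Frank: 1 -> 0, Kevin: 4 -> 5. State: Kevin=5, Frank=0
Event 8 (Kevin -> Frank, 1): Kevin: 5 -> 4, Frank: 0 -> 1. State: Kevin=4, Frank=1
Event 9 (Frank -> Kevin, 1): Frank: 1 -> 0, Kevin: 4 -> 5. State: Kevin=5, Frank=0
Event 10 (Kevin -> Frank, 5): Kevin: 5 -> 0, Frank: 0 -> 5. State: Kevin=0, Frank=5

Frank's final count: 5

Answer: 5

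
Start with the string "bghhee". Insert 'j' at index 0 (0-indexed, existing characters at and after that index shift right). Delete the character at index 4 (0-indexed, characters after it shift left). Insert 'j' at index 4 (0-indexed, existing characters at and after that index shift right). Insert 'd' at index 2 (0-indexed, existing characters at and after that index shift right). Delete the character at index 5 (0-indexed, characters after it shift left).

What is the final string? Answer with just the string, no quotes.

Answer: jbdghee

Derivation:
Applying each edit step by step:
Start: "bghhee"
Op 1 (insert 'j' at idx 0): "bghhee" -> "jbghhee"
Op 2 (delete idx 4 = 'h'): "jbghhee" -> "jbghee"
Op 3 (insert 'j' at idx 4): "jbghee" -> "jbghjee"
Op 4 (insert 'd' at idx 2): "jbghjee" -> "jbdghjee"
Op 5 (delete idx 5 = 'j'): "jbdghjee" -> "jbdghee"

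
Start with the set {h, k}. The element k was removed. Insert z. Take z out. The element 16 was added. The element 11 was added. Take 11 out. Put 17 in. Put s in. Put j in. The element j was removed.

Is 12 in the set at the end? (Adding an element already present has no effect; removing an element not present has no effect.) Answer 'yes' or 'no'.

Answer: no

Derivation:
Tracking the set through each operation:
Start: {h, k}
Event 1 (remove k): removed. Set: {h}
Event 2 (add z): added. Set: {h, z}
Event 3 (remove z): removed. Set: {h}
Event 4 (add 16): added. Set: {16, h}
Event 5 (add 11): added. Set: {11, 16, h}
Event 6 (remove 11): removed. Set: {16, h}
Event 7 (add 17): added. Set: {16, 17, h}
Event 8 (add s): added. Set: {16, 17, h, s}
Event 9 (add j): added. Set: {16, 17, h, j, s}
Event 10 (remove j): removed. Set: {16, 17, h, s}

Final set: {16, 17, h, s} (size 4)
12 is NOT in the final set.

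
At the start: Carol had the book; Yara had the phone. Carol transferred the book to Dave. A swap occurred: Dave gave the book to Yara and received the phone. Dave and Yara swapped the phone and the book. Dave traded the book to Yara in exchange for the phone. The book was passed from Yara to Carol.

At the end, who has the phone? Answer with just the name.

Answer: Dave

Derivation:
Tracking all object holders:
Start: book:Carol, phone:Yara
Event 1 (give book: Carol -> Dave). State: book:Dave, phone:Yara
Event 2 (swap book<->phone: now book:Yara, phone:Dave). State: book:Yara, phone:Dave
Event 3 (swap phone<->book: now phone:Yara, book:Dave). State: book:Dave, phone:Yara
Event 4 (swap book<->phone: now book:Yara, phone:Dave). State: book:Yara, phone:Dave
Event 5 (give book: Yara -> Carol). State: book:Carol, phone:Dave

Final state: book:Carol, phone:Dave
The phone is held by Dave.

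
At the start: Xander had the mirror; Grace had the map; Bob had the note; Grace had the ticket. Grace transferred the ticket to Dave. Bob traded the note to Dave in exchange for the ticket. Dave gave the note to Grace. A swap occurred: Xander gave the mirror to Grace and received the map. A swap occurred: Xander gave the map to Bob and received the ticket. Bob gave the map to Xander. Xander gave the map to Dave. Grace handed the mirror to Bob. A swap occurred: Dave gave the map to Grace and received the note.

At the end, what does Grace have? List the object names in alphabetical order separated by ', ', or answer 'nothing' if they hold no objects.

Tracking all object holders:
Start: mirror:Xander, map:Grace, note:Bob, ticket:Grace
Event 1 (give ticket: Grace -> Dave). State: mirror:Xander, map:Grace, note:Bob, ticket:Dave
Event 2 (swap note<->ticket: now note:Dave, ticket:Bob). State: mirror:Xander, map:Grace, note:Dave, ticket:Bob
Event 3 (give note: Dave -> Grace). State: mirror:Xander, map:Grace, note:Grace, ticket:Bob
Event 4 (swap mirror<->map: now mirror:Grace, map:Xander). State: mirror:Grace, map:Xander, note:Grace, ticket:Bob
Event 5 (swap map<->ticket: now map:Bob, ticket:Xander). State: mirror:Grace, map:Bob, note:Grace, ticket:Xander
Event 6 (give map: Bob -> Xander). State: mirror:Grace, map:Xander, note:Grace, ticket:Xander
Event 7 (give map: Xander -> Dave). State: mirror:Grace, map:Dave, note:Grace, ticket:Xander
Event 8 (give mirror: Grace -> Bob). State: mirror:Bob, map:Dave, note:Grace, ticket:Xander
Event 9 (swap map<->note: now map:Grace, note:Dave). State: mirror:Bob, map:Grace, note:Dave, ticket:Xander

Final state: mirror:Bob, map:Grace, note:Dave, ticket:Xander
Grace holds: map.

Answer: map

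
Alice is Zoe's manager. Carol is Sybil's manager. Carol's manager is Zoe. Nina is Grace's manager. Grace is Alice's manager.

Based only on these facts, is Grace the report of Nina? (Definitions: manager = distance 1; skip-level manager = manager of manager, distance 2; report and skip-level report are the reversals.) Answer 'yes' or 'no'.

Reconstructing the manager chain from the given facts:
  Nina -> Grace -> Alice -> Zoe -> Carol -> Sybil
(each arrow means 'manager of the next')
Positions in the chain (0 = top):
  position of Nina: 0
  position of Grace: 1
  position of Alice: 2
  position of Zoe: 3
  position of Carol: 4
  position of Sybil: 5

Grace is at position 1, Nina is at position 0; signed distance (j - i) = -1.
'report' requires j - i = -1. Actual distance is -1, so the relation HOLDS.

Answer: yes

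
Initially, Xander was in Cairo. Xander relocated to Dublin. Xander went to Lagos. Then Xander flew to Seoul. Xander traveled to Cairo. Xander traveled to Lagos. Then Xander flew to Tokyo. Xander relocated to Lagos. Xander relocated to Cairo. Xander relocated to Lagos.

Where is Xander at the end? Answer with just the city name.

Answer: Lagos

Derivation:
Tracking Xander's location:
Start: Xander is in Cairo.
After move 1: Cairo -> Dublin. Xander is in Dublin.
After move 2: Dublin -> Lagos. Xander is in Lagos.
After move 3: Lagos -> Seoul. Xander is in Seoul.
After move 4: Seoul -> Cairo. Xander is in Cairo.
After move 5: Cairo -> Lagos. Xander is in Lagos.
After move 6: Lagos -> Tokyo. Xander is in Tokyo.
After move 7: Tokyo -> Lagos. Xander is in Lagos.
After move 8: Lagos -> Cairo. Xander is in Cairo.
After move 9: Cairo -> Lagos. Xander is in Lagos.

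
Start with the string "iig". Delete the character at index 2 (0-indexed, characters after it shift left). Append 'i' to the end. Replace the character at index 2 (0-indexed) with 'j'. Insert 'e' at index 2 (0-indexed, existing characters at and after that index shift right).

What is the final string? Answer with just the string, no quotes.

Applying each edit step by step:
Start: "iig"
Op 1 (delete idx 2 = 'g'): "iig" -> "ii"
Op 2 (append 'i'): "ii" -> "iii"
Op 3 (replace idx 2: 'i' -> 'j'): "iii" -> "iij"
Op 4 (insert 'e' at idx 2): "iij" -> "iiej"

Answer: iiej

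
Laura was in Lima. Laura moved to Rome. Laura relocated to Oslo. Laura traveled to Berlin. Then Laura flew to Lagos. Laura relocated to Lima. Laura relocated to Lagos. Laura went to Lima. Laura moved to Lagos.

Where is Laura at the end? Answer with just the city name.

Tracking Laura's location:
Start: Laura is in Lima.
After move 1: Lima -> Rome. Laura is in Rome.
After move 2: Rome -> Oslo. Laura is in Oslo.
After move 3: Oslo -> Berlin. Laura is in Berlin.
After move 4: Berlin -> Lagos. Laura is in Lagos.
After move 5: Lagos -> Lima. Laura is in Lima.
After move 6: Lima -> Lagos. Laura is in Lagos.
After move 7: Lagos -> Lima. Laura is in Lima.
After move 8: Lima -> Lagos. Laura is in Lagos.

Answer: Lagos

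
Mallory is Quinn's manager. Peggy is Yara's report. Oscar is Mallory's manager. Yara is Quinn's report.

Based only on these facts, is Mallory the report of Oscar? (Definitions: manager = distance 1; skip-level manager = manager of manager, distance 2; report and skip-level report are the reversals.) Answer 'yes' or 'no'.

Reconstructing the manager chain from the given facts:
  Oscar -> Mallory -> Quinn -> Yara -> Peggy
(each arrow means 'manager of the next')
Positions in the chain (0 = top):
  position of Oscar: 0
  position of Mallory: 1
  position of Quinn: 2
  position of Yara: 3
  position of Peggy: 4

Mallory is at position 1, Oscar is at position 0; signed distance (j - i) = -1.
'report' requires j - i = -1. Actual distance is -1, so the relation HOLDS.

Answer: yes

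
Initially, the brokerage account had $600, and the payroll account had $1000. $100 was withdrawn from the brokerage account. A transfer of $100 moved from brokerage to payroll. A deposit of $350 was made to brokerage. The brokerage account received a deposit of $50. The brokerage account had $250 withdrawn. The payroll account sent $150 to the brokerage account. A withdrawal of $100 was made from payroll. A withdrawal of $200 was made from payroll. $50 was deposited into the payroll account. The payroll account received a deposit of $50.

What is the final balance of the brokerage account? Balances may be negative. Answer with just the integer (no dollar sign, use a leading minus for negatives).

Tracking account balances step by step:
Start: brokerage=600, payroll=1000
Event 1 (withdraw 100 from brokerage): brokerage: 600 - 100 = 500. Balances: brokerage=500, payroll=1000
Event 2 (transfer 100 brokerage -> payroll): brokerage: 500 - 100 = 400, payroll: 1000 + 100 = 1100. Balances: brokerage=400, payroll=1100
Event 3 (deposit 350 to brokerage): brokerage: 400 + 350 = 750. Balances: brokerage=750, payroll=1100
Event 4 (deposit 50 to brokerage): brokerage: 750 + 50 = 800. Balances: brokerage=800, payroll=1100
Event 5 (withdraw 250 from brokerage): brokerage: 800 - 250 = 550. Balances: brokerage=550, payroll=1100
Event 6 (transfer 150 payroll -> brokerage): payroll: 1100 - 150 = 950, brokerage: 550 + 150 = 700. Balances: brokerage=700, payroll=950
Event 7 (withdraw 100 from payroll): payroll: 950 - 100 = 850. Balances: brokerage=700, payroll=850
Event 8 (withdraw 200 from payroll): payroll: 850 - 200 = 650. Balances: brokerage=700, payroll=650
Event 9 (deposit 50 to payroll): payroll: 650 + 50 = 700. Balances: brokerage=700, payroll=700
Event 10 (deposit 50 to payroll): payroll: 700 + 50 = 750. Balances: brokerage=700, payroll=750

Final balance of brokerage: 700

Answer: 700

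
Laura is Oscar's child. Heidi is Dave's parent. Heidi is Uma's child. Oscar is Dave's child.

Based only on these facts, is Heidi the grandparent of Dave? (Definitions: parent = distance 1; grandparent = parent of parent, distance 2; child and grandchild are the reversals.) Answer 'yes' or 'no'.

Answer: no

Derivation:
Reconstructing the parent chain from the given facts:
  Uma -> Heidi -> Dave -> Oscar -> Laura
(each arrow means 'parent of the next')
Positions in the chain (0 = top):
  position of Uma: 0
  position of Heidi: 1
  position of Dave: 2
  position of Oscar: 3
  position of Laura: 4

Heidi is at position 1, Dave is at position 2; signed distance (j - i) = 1.
'grandparent' requires j - i = 2. Actual distance is 1, so the relation does NOT hold.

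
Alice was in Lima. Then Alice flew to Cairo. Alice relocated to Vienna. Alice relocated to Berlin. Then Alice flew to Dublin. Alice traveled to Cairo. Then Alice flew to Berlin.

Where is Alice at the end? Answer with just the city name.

Tracking Alice's location:
Start: Alice is in Lima.
After move 1: Lima -> Cairo. Alice is in Cairo.
After move 2: Cairo -> Vienna. Alice is in Vienna.
After move 3: Vienna -> Berlin. Alice is in Berlin.
After move 4: Berlin -> Dublin. Alice is in Dublin.
After move 5: Dublin -> Cairo. Alice is in Cairo.
After move 6: Cairo -> Berlin. Alice is in Berlin.

Answer: Berlin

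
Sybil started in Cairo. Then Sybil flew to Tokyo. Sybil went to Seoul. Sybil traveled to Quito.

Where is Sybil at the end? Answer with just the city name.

Tracking Sybil's location:
Start: Sybil is in Cairo.
After move 1: Cairo -> Tokyo. Sybil is in Tokyo.
After move 2: Tokyo -> Seoul. Sybil is in Seoul.
After move 3: Seoul -> Quito. Sybil is in Quito.

Answer: Quito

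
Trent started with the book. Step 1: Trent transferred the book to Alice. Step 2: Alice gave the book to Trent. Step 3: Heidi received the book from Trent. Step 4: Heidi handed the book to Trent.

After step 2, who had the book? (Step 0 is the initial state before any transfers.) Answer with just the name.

Tracking the book holder through step 2:
After step 0 (start): Trent
After step 1: Alice
After step 2: Trent

At step 2, the holder is Trent.

Answer: Trent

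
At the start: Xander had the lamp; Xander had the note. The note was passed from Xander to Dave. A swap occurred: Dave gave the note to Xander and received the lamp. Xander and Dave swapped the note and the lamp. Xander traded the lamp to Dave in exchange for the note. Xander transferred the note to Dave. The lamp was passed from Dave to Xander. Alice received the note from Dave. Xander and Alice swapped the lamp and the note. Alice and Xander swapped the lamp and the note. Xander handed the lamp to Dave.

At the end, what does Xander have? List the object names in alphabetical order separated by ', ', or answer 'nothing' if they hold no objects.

Answer: nothing

Derivation:
Tracking all object holders:
Start: lamp:Xander, note:Xander
Event 1 (give note: Xander -> Dave). State: lamp:Xander, note:Dave
Event 2 (swap note<->lamp: now note:Xander, lamp:Dave). State: lamp:Dave, note:Xander
Event 3 (swap note<->lamp: now note:Dave, lamp:Xander). State: lamp:Xander, note:Dave
Event 4 (swap lamp<->note: now lamp:Dave, note:Xander). State: lamp:Dave, note:Xander
Event 5 (give note: Xander -> Dave). State: lamp:Dave, note:Dave
Event 6 (give lamp: Dave -> Xander). State: lamp:Xander, note:Dave
Event 7 (give note: Dave -> Alice). State: lamp:Xander, note:Alice
Event 8 (swap lamp<->note: now lamp:Alice, note:Xander). State: lamp:Alice, note:Xander
Event 9 (swap lamp<->note: now lamp:Xander, note:Alice). State: lamp:Xander, note:Alice
Event 10 (give lamp: Xander -> Dave). State: lamp:Dave, note:Alice

Final state: lamp:Dave, note:Alice
Xander holds: (nothing).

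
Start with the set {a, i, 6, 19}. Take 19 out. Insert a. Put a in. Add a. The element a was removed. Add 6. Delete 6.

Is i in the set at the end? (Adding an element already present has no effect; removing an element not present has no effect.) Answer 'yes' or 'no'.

Answer: yes

Derivation:
Tracking the set through each operation:
Start: {19, 6, a, i}
Event 1 (remove 19): removed. Set: {6, a, i}
Event 2 (add a): already present, no change. Set: {6, a, i}
Event 3 (add a): already present, no change. Set: {6, a, i}
Event 4 (add a): already present, no change. Set: {6, a, i}
Event 5 (remove a): removed. Set: {6, i}
Event 6 (add 6): already present, no change. Set: {6, i}
Event 7 (remove 6): removed. Set: {i}

Final set: {i} (size 1)
i is in the final set.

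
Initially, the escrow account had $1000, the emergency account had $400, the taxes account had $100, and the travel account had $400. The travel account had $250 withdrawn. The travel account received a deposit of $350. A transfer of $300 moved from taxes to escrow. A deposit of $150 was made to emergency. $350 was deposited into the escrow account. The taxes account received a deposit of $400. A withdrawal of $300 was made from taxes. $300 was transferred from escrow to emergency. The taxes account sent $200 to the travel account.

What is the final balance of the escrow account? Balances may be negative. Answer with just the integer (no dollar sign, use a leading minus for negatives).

Tracking account balances step by step:
Start: escrow=1000, emergency=400, taxes=100, travel=400
Event 1 (withdraw 250 from travel): travel: 400 - 250 = 150. Balances: escrow=1000, emergency=400, taxes=100, travel=150
Event 2 (deposit 350 to travel): travel: 150 + 350 = 500. Balances: escrow=1000, emergency=400, taxes=100, travel=500
Event 3 (transfer 300 taxes -> escrow): taxes: 100 - 300 = -200, escrow: 1000 + 300 = 1300. Balances: escrow=1300, emergency=400, taxes=-200, travel=500
Event 4 (deposit 150 to emergency): emergency: 400 + 150 = 550. Balances: escrow=1300, emergency=550, taxes=-200, travel=500
Event 5 (deposit 350 to escrow): escrow: 1300 + 350 = 1650. Balances: escrow=1650, emergency=550, taxes=-200, travel=500
Event 6 (deposit 400 to taxes): taxes: -200 + 400 = 200. Balances: escrow=1650, emergency=550, taxes=200, travel=500
Event 7 (withdraw 300 from taxes): taxes: 200 - 300 = -100. Balances: escrow=1650, emergency=550, taxes=-100, travel=500
Event 8 (transfer 300 escrow -> emergency): escrow: 1650 - 300 = 1350, emergency: 550 + 300 = 850. Balances: escrow=1350, emergency=850, taxes=-100, travel=500
Event 9 (transfer 200 taxes -> travel): taxes: -100 - 200 = -300, travel: 500 + 200 = 700. Balances: escrow=1350, emergency=850, taxes=-300, travel=700

Final balance of escrow: 1350

Answer: 1350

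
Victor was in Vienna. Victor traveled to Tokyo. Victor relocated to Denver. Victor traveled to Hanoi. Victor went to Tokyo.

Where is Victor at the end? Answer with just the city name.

Answer: Tokyo

Derivation:
Tracking Victor's location:
Start: Victor is in Vienna.
After move 1: Vienna -> Tokyo. Victor is in Tokyo.
After move 2: Tokyo -> Denver. Victor is in Denver.
After move 3: Denver -> Hanoi. Victor is in Hanoi.
After move 4: Hanoi -> Tokyo. Victor is in Tokyo.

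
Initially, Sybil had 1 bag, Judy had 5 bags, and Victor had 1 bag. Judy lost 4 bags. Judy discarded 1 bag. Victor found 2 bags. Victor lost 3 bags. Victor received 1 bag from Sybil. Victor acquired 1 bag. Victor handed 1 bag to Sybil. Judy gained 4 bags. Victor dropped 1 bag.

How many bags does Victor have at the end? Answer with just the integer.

Tracking counts step by step:
Start: Sybil=1, Judy=5, Victor=1
Event 1 (Judy -4): Judy: 5 -> 1. State: Sybil=1, Judy=1, Victor=1
Event 2 (Judy -1): Judy: 1 -> 0. State: Sybil=1, Judy=0, Victor=1
Event 3 (Victor +2): Victor: 1 -> 3. State: Sybil=1, Judy=0, Victor=3
Event 4 (Victor -3): Victor: 3 -> 0. State: Sybil=1, Judy=0, Victor=0
Event 5 (Sybil -> Victor, 1): Sybil: 1 -> 0, Victor: 0 -> 1. State: Sybil=0, Judy=0, Victor=1
Event 6 (Victor +1): Victor: 1 -> 2. State: Sybil=0, Judy=0, Victor=2
Event 7 (Victor -> Sybil, 1): Victor: 2 -> 1, Sybil: 0 -> 1. State: Sybil=1, Judy=0, Victor=1
Event 8 (Judy +4): Judy: 0 -> 4. State: Sybil=1, Judy=4, Victor=1
Event 9 (Victor -1): Victor: 1 -> 0. State: Sybil=1, Judy=4, Victor=0

Victor's final count: 0

Answer: 0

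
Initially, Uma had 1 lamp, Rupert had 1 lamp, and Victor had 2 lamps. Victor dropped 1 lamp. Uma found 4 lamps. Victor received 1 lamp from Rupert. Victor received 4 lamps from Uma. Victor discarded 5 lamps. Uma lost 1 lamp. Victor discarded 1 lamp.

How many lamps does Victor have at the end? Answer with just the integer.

Tracking counts step by step:
Start: Uma=1, Rupert=1, Victor=2
Event 1 (Victor -1): Victor: 2 -> 1. State: Uma=1, Rupert=1, Victor=1
Event 2 (Uma +4): Uma: 1 -> 5. State: Uma=5, Rupert=1, Victor=1
Event 3 (Rupert -> Victor, 1): Rupert: 1 -> 0, Victor: 1 -> 2. State: Uma=5, Rupert=0, Victor=2
Event 4 (Uma -> Victor, 4): Uma: 5 -> 1, Victor: 2 -> 6. State: Uma=1, Rupert=0, Victor=6
Event 5 (Victor -5): Victor: 6 -> 1. State: Uma=1, Rupert=0, Victor=1
Event 6 (Uma -1): Uma: 1 -> 0. State: Uma=0, Rupert=0, Victor=1
Event 7 (Victor -1): Victor: 1 -> 0. State: Uma=0, Rupert=0, Victor=0

Victor's final count: 0

Answer: 0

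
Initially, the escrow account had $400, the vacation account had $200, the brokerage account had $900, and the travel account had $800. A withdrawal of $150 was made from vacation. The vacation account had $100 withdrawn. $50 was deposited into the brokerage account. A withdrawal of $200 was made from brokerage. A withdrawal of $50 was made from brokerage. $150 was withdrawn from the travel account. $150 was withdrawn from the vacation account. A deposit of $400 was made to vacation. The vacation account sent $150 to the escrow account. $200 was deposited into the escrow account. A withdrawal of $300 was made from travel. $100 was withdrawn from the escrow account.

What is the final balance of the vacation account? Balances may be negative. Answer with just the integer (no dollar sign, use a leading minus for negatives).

Tracking account balances step by step:
Start: escrow=400, vacation=200, brokerage=900, travel=800
Event 1 (withdraw 150 from vacation): vacation: 200 - 150 = 50. Balances: escrow=400, vacation=50, brokerage=900, travel=800
Event 2 (withdraw 100 from vacation): vacation: 50 - 100 = -50. Balances: escrow=400, vacation=-50, brokerage=900, travel=800
Event 3 (deposit 50 to brokerage): brokerage: 900 + 50 = 950. Balances: escrow=400, vacation=-50, brokerage=950, travel=800
Event 4 (withdraw 200 from brokerage): brokerage: 950 - 200 = 750. Balances: escrow=400, vacation=-50, brokerage=750, travel=800
Event 5 (withdraw 50 from brokerage): brokerage: 750 - 50 = 700. Balances: escrow=400, vacation=-50, brokerage=700, travel=800
Event 6 (withdraw 150 from travel): travel: 800 - 150 = 650. Balances: escrow=400, vacation=-50, brokerage=700, travel=650
Event 7 (withdraw 150 from vacation): vacation: -50 - 150 = -200. Balances: escrow=400, vacation=-200, brokerage=700, travel=650
Event 8 (deposit 400 to vacation): vacation: -200 + 400 = 200. Balances: escrow=400, vacation=200, brokerage=700, travel=650
Event 9 (transfer 150 vacation -> escrow): vacation: 200 - 150 = 50, escrow: 400 + 150 = 550. Balances: escrow=550, vacation=50, brokerage=700, travel=650
Event 10 (deposit 200 to escrow): escrow: 550 + 200 = 750. Balances: escrow=750, vacation=50, brokerage=700, travel=650
Event 11 (withdraw 300 from travel): travel: 650 - 300 = 350. Balances: escrow=750, vacation=50, brokerage=700, travel=350
Event 12 (withdraw 100 from escrow): escrow: 750 - 100 = 650. Balances: escrow=650, vacation=50, brokerage=700, travel=350

Final balance of vacation: 50

Answer: 50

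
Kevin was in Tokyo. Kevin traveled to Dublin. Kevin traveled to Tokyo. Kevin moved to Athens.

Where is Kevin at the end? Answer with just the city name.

Tracking Kevin's location:
Start: Kevin is in Tokyo.
After move 1: Tokyo -> Dublin. Kevin is in Dublin.
After move 2: Dublin -> Tokyo. Kevin is in Tokyo.
After move 3: Tokyo -> Athens. Kevin is in Athens.

Answer: Athens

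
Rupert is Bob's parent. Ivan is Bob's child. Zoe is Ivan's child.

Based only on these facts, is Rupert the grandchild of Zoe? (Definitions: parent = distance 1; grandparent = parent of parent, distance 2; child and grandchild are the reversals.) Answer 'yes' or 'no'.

Answer: no

Derivation:
Reconstructing the parent chain from the given facts:
  Rupert -> Bob -> Ivan -> Zoe
(each arrow means 'parent of the next')
Positions in the chain (0 = top):
  position of Rupert: 0
  position of Bob: 1
  position of Ivan: 2
  position of Zoe: 3

Rupert is at position 0, Zoe is at position 3; signed distance (j - i) = 3.
'grandchild' requires j - i = -2. Actual distance is 3, so the relation does NOT hold.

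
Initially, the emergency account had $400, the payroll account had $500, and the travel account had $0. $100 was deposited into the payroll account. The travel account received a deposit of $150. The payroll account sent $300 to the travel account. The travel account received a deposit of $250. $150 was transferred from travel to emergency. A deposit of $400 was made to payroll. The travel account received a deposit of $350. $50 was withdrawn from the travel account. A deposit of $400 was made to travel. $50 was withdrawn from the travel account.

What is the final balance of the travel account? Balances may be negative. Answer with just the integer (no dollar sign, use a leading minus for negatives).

Answer: 1200

Derivation:
Tracking account balances step by step:
Start: emergency=400, payroll=500, travel=0
Event 1 (deposit 100 to payroll): payroll: 500 + 100 = 600. Balances: emergency=400, payroll=600, travel=0
Event 2 (deposit 150 to travel): travel: 0 + 150 = 150. Balances: emergency=400, payroll=600, travel=150
Event 3 (transfer 300 payroll -> travel): payroll: 600 - 300 = 300, travel: 150 + 300 = 450. Balances: emergency=400, payroll=300, travel=450
Event 4 (deposit 250 to travel): travel: 450 + 250 = 700. Balances: emergency=400, payroll=300, travel=700
Event 5 (transfer 150 travel -> emergency): travel: 700 - 150 = 550, emergency: 400 + 150 = 550. Balances: emergency=550, payroll=300, travel=550
Event 6 (deposit 400 to payroll): payroll: 300 + 400 = 700. Balances: emergency=550, payroll=700, travel=550
Event 7 (deposit 350 to travel): travel: 550 + 350 = 900. Balances: emergency=550, payroll=700, travel=900
Event 8 (withdraw 50 from travel): travel: 900 - 50 = 850. Balances: emergency=550, payroll=700, travel=850
Event 9 (deposit 400 to travel): travel: 850 + 400 = 1250. Balances: emergency=550, payroll=700, travel=1250
Event 10 (withdraw 50 from travel): travel: 1250 - 50 = 1200. Balances: emergency=550, payroll=700, travel=1200

Final balance of travel: 1200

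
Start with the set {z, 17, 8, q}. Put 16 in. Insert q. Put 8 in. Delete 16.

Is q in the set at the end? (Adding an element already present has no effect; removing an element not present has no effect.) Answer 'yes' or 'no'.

Tracking the set through each operation:
Start: {17, 8, q, z}
Event 1 (add 16): added. Set: {16, 17, 8, q, z}
Event 2 (add q): already present, no change. Set: {16, 17, 8, q, z}
Event 3 (add 8): already present, no change. Set: {16, 17, 8, q, z}
Event 4 (remove 16): removed. Set: {17, 8, q, z}

Final set: {17, 8, q, z} (size 4)
q is in the final set.

Answer: yes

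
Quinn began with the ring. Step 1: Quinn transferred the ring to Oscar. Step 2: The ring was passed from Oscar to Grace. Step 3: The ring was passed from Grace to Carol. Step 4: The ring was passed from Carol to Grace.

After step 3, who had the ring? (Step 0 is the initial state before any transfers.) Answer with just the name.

Answer: Carol

Derivation:
Tracking the ring holder through step 3:
After step 0 (start): Quinn
After step 1: Oscar
After step 2: Grace
After step 3: Carol

At step 3, the holder is Carol.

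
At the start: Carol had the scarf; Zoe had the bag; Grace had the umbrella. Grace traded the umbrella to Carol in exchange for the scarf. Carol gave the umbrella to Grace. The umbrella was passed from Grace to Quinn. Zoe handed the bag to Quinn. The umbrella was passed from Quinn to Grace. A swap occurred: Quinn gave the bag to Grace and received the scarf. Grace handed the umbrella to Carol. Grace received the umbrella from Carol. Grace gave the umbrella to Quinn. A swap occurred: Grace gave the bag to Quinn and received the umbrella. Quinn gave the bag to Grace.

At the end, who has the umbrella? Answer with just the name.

Tracking all object holders:
Start: scarf:Carol, bag:Zoe, umbrella:Grace
Event 1 (swap umbrella<->scarf: now umbrella:Carol, scarf:Grace). State: scarf:Grace, bag:Zoe, umbrella:Carol
Event 2 (give umbrella: Carol -> Grace). State: scarf:Grace, bag:Zoe, umbrella:Grace
Event 3 (give umbrella: Grace -> Quinn). State: scarf:Grace, bag:Zoe, umbrella:Quinn
Event 4 (give bag: Zoe -> Quinn). State: scarf:Grace, bag:Quinn, umbrella:Quinn
Event 5 (give umbrella: Quinn -> Grace). State: scarf:Grace, bag:Quinn, umbrella:Grace
Event 6 (swap bag<->scarf: now bag:Grace, scarf:Quinn). State: scarf:Quinn, bag:Grace, umbrella:Grace
Event 7 (give umbrella: Grace -> Carol). State: scarf:Quinn, bag:Grace, umbrella:Carol
Event 8 (give umbrella: Carol -> Grace). State: scarf:Quinn, bag:Grace, umbrella:Grace
Event 9 (give umbrella: Grace -> Quinn). State: scarf:Quinn, bag:Grace, umbrella:Quinn
Event 10 (swap bag<->umbrella: now bag:Quinn, umbrella:Grace). State: scarf:Quinn, bag:Quinn, umbrella:Grace
Event 11 (give bag: Quinn -> Grace). State: scarf:Quinn, bag:Grace, umbrella:Grace

Final state: scarf:Quinn, bag:Grace, umbrella:Grace
The umbrella is held by Grace.

Answer: Grace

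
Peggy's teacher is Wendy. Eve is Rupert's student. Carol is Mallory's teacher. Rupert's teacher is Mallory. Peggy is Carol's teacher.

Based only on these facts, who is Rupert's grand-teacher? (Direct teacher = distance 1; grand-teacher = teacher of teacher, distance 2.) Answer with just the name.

Reconstructing the teacher chain from the given facts:
  Wendy -> Peggy -> Carol -> Mallory -> Rupert -> Eve
(each arrow means 'teacher of the next')
Positions in the chain (0 = top):
  position of Wendy: 0
  position of Peggy: 1
  position of Carol: 2
  position of Mallory: 3
  position of Rupert: 4
  position of Eve: 5

Rupert is at position 4; the grand-teacher is 2 steps up the chain, i.e. position 2: Carol.

Answer: Carol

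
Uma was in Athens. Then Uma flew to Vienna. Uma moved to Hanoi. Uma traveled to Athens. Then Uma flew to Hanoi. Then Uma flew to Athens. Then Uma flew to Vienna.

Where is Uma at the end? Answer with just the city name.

Tracking Uma's location:
Start: Uma is in Athens.
After move 1: Athens -> Vienna. Uma is in Vienna.
After move 2: Vienna -> Hanoi. Uma is in Hanoi.
After move 3: Hanoi -> Athens. Uma is in Athens.
After move 4: Athens -> Hanoi. Uma is in Hanoi.
After move 5: Hanoi -> Athens. Uma is in Athens.
After move 6: Athens -> Vienna. Uma is in Vienna.

Answer: Vienna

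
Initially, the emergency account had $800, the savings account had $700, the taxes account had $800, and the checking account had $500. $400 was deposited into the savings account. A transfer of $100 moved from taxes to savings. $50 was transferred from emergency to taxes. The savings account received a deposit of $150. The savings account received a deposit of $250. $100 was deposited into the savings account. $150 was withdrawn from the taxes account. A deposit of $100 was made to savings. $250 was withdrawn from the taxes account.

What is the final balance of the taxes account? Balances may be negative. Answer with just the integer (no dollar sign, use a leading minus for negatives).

Answer: 350

Derivation:
Tracking account balances step by step:
Start: emergency=800, savings=700, taxes=800, checking=500
Event 1 (deposit 400 to savings): savings: 700 + 400 = 1100. Balances: emergency=800, savings=1100, taxes=800, checking=500
Event 2 (transfer 100 taxes -> savings): taxes: 800 - 100 = 700, savings: 1100 + 100 = 1200. Balances: emergency=800, savings=1200, taxes=700, checking=500
Event 3 (transfer 50 emergency -> taxes): emergency: 800 - 50 = 750, taxes: 700 + 50 = 750. Balances: emergency=750, savings=1200, taxes=750, checking=500
Event 4 (deposit 150 to savings): savings: 1200 + 150 = 1350. Balances: emergency=750, savings=1350, taxes=750, checking=500
Event 5 (deposit 250 to savings): savings: 1350 + 250 = 1600. Balances: emergency=750, savings=1600, taxes=750, checking=500
Event 6 (deposit 100 to savings): savings: 1600 + 100 = 1700. Balances: emergency=750, savings=1700, taxes=750, checking=500
Event 7 (withdraw 150 from taxes): taxes: 750 - 150 = 600. Balances: emergency=750, savings=1700, taxes=600, checking=500
Event 8 (deposit 100 to savings): savings: 1700 + 100 = 1800. Balances: emergency=750, savings=1800, taxes=600, checking=500
Event 9 (withdraw 250 from taxes): taxes: 600 - 250 = 350. Balances: emergency=750, savings=1800, taxes=350, checking=500

Final balance of taxes: 350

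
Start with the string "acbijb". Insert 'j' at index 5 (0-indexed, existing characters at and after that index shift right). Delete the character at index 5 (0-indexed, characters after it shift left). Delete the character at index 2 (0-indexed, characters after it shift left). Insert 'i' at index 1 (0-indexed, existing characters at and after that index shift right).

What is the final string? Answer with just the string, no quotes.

Answer: aicijb

Derivation:
Applying each edit step by step:
Start: "acbijb"
Op 1 (insert 'j' at idx 5): "acbijb" -> "acbijjb"
Op 2 (delete idx 5 = 'j'): "acbijjb" -> "acbijb"
Op 3 (delete idx 2 = 'b'): "acbijb" -> "acijb"
Op 4 (insert 'i' at idx 1): "acijb" -> "aicijb"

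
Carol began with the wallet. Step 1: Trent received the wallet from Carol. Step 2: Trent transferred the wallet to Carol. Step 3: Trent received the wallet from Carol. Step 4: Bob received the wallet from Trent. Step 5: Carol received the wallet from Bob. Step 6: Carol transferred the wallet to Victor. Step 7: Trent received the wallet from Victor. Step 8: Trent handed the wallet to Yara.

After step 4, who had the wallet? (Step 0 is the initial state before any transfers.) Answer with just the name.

Answer: Bob

Derivation:
Tracking the wallet holder through step 4:
After step 0 (start): Carol
After step 1: Trent
After step 2: Carol
After step 3: Trent
After step 4: Bob

At step 4, the holder is Bob.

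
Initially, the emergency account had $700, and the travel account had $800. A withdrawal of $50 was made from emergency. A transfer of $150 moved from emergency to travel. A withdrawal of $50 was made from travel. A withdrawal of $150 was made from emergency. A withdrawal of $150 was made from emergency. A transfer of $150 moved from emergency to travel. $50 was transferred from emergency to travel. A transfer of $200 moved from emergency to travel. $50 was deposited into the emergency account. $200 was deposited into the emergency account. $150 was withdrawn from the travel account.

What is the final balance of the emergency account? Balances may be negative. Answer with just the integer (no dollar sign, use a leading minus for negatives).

Tracking account balances step by step:
Start: emergency=700, travel=800
Event 1 (withdraw 50 from emergency): emergency: 700 - 50 = 650. Balances: emergency=650, travel=800
Event 2 (transfer 150 emergency -> travel): emergency: 650 - 150 = 500, travel: 800 + 150 = 950. Balances: emergency=500, travel=950
Event 3 (withdraw 50 from travel): travel: 950 - 50 = 900. Balances: emergency=500, travel=900
Event 4 (withdraw 150 from emergency): emergency: 500 - 150 = 350. Balances: emergency=350, travel=900
Event 5 (withdraw 150 from emergency): emergency: 350 - 150 = 200. Balances: emergency=200, travel=900
Event 6 (transfer 150 emergency -> travel): emergency: 200 - 150 = 50, travel: 900 + 150 = 1050. Balances: emergency=50, travel=1050
Event 7 (transfer 50 emergency -> travel): emergency: 50 - 50 = 0, travel: 1050 + 50 = 1100. Balances: emergency=0, travel=1100
Event 8 (transfer 200 emergency -> travel): emergency: 0 - 200 = -200, travel: 1100 + 200 = 1300. Balances: emergency=-200, travel=1300
Event 9 (deposit 50 to emergency): emergency: -200 + 50 = -150. Balances: emergency=-150, travel=1300
Event 10 (deposit 200 to emergency): emergency: -150 + 200 = 50. Balances: emergency=50, travel=1300
Event 11 (withdraw 150 from travel): travel: 1300 - 150 = 1150. Balances: emergency=50, travel=1150

Final balance of emergency: 50

Answer: 50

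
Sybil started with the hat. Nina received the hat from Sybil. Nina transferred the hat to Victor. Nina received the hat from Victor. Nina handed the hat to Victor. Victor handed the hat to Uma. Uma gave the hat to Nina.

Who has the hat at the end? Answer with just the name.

Tracking the hat through each event:
Start: Sybil has the hat.
After event 1: Nina has the hat.
After event 2: Victor has the hat.
After event 3: Nina has the hat.
After event 4: Victor has the hat.
After event 5: Uma has the hat.
After event 6: Nina has the hat.

Answer: Nina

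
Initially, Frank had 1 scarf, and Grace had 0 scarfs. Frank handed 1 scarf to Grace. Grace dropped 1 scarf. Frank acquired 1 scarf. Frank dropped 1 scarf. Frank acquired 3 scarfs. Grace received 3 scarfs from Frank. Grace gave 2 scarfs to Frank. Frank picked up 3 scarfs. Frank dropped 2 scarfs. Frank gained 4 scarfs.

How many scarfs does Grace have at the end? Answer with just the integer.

Answer: 1

Derivation:
Tracking counts step by step:
Start: Frank=1, Grace=0
Event 1 (Frank -> Grace, 1): Frank: 1 -> 0, Grace: 0 -> 1. State: Frank=0, Grace=1
Event 2 (Grace -1): Grace: 1 -> 0. State: Frank=0, Grace=0
Event 3 (Frank +1): Frank: 0 -> 1. State: Frank=1, Grace=0
Event 4 (Frank -1): Frank: 1 -> 0. State: Frank=0, Grace=0
Event 5 (Frank +3): Frank: 0 -> 3. State: Frank=3, Grace=0
Event 6 (Frank -> Grace, 3): Frank: 3 -> 0, Grace: 0 -> 3. State: Frank=0, Grace=3
Event 7 (Grace -> Frank, 2): Grace: 3 -> 1, Frank: 0 -> 2. State: Frank=2, Grace=1
Event 8 (Frank +3): Frank: 2 -> 5. State: Frank=5, Grace=1
Event 9 (Frank -2): Frank: 5 -> 3. State: Frank=3, Grace=1
Event 10 (Frank +4): Frank: 3 -> 7. State: Frank=7, Grace=1

Grace's final count: 1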